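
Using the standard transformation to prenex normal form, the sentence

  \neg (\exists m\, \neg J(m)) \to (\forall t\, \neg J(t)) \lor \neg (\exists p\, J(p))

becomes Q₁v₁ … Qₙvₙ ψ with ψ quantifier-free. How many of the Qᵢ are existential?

Rewrite implications/biconditionals: A → B as ¬A ∨ B.
  \neg \neg (\exists m\, \neg J(m)) \lor (\forall t\, \neg J(t)) \lor \neg (\exists p\, J(p))
Push ¬ through the quantifiers and connectives to reach negation normal form:
  (\exists m\, \neg J(m)) \lor (\forall t\, \neg J(t)) \lor (\forall p\, \neg J(p))
All bound variables are already distinct, so no renaming is needed.
Pull the quantifiers to the front (each side's bound variable is not free in the other side):
  \exists m\, \forall t\, \forall p\, (\neg J(m) \lor \neg J(t) \lor \neg J(p))
The prefix is \exists m \forall t \forall p: 2 universal, 1 existential.

1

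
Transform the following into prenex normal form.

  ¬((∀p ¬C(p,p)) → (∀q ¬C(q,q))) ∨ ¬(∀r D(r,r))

∀p ∃q ∃r (¬C(p,p) ∧ C(q,q) ∨ ¬D(r,r))

Eliminate → and ↔ using ¬ and ∨.
  ¬(¬(∀p ¬C(p,p)) ∨ (∀q ¬C(q,q))) ∨ ¬(∀r D(r,r))
Drive negations inward (¬∀x A ≡ ∃x ¬A, ¬∃x A ≡ ∀x ¬A, De Morgan for ∧/∨):
  (∀p ¬C(p,p)) ∧ (∃q C(q,q)) ∨ (∃r ¬D(r,r))
All bound variables are already distinct, so no renaming is needed.
Pull the quantifiers to the front (each side's bound variable is not free in the other side):
  ∀p ∃q ∃r (¬C(p,p) ∧ C(q,q) ∨ ¬D(r,r))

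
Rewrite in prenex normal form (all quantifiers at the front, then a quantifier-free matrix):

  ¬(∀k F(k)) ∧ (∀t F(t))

∃k ∀t (¬F(k) ∧ F(t))

Push ¬ through the quantifiers and connectives to reach negation normal form:
  (∃k ¬F(k)) ∧ (∀t F(t))
All bound variables are already distinct, so no renaming is needed.
Pull the quantifiers to the front (each side's bound variable is not free in the other side):
  ∃k ∀t (¬F(k) ∧ F(t))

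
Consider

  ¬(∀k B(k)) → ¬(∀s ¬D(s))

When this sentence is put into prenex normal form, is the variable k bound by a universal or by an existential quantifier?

universal

Rewrite implications/biconditionals: A → B as ¬A ∨ B.
  ¬¬(∀k B(k)) ∨ ¬(∀s ¬D(s))
Drive negations inward (¬∀x A ≡ ∃x ¬A, ¬∃x A ≡ ∀x ¬A, De Morgan for ∧/∨):
  (∀k B(k)) ∨ (∃s D(s))
All bound variables are already distinct, so no renaming is needed.
Extract every quantifier outward, since the variables are now distinct and don't occur free across branches:
  ∀k ∃s (B(k) ∨ D(s))
The quantifier ∀k sits under an even number of negations (counting the antecedent side of each →), so it remains universal.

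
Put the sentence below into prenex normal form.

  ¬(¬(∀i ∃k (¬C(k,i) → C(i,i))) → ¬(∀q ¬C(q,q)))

∃i ∀k ∀q (¬C(k,i) ∧ ¬C(i,i) ∧ ¬C(q,q))

First replace A → B with ¬A ∨ B.
  ¬(¬¬(∀i ∃k (¬¬C(k,i) ∨ C(i,i))) ∨ ¬(∀q ¬C(q,q)))
Push ¬ through the quantifiers and connectives to reach negation normal form:
  (∃i ∀k (¬C(k,i) ∧ ¬C(i,i))) ∧ (∀q ¬C(q,q))
Pull the quantifiers to the front (each side's bound variable is not free in the other side):
  ∃i ∀k ∀q (¬C(k,i) ∧ ¬C(i,i) ∧ ¬C(q,q))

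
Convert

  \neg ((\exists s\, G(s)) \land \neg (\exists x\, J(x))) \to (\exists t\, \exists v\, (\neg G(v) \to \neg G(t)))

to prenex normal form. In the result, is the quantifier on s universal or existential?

Eliminate → and ↔ using ¬ and ∨.
  \neg \neg ((\exists s\, G(s)) \land \neg (\exists x\, J(x))) \lor (\exists t\, \exists v\, (\neg \neg G(v) \lor \neg G(t)))
Push ¬ through the quantifiers and connectives to reach negation normal form:
  (\exists s\, G(s)) \land (\forall x\, \neg J(x)) \lor (\exists t\, \exists v\, (G(v) \lor \neg G(t)))
All bound variables are already distinct, so no renaming is needed.
Extract every quantifier outward, since the variables are now distinct and don't occur free across branches:
  \exists s\, \forall x\, \exists t\, \exists v\, (G(s) \land \neg J(x) \lor G(v) \lor \neg G(t))
The quantifier \exists s sits under an even number of negations (counting the antecedent side of each →), so it remains existential.

existential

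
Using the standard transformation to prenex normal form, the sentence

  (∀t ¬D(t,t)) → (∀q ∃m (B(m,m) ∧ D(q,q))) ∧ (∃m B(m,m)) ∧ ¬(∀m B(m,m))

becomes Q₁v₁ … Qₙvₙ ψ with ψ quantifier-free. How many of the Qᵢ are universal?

1

First replace A → B with ¬A ∨ B.
  ¬(∀t ¬D(t,t)) ∨ (∀q ∃m (B(m,m) ∧ D(q,q))) ∧ (∃m B(m,m)) ∧ ¬(∀m B(m,m))
Move each ¬ inward, flipping quantifiers it crosses:
  (∃t D(t,t)) ∨ (∀q ∃m (B(m,m) ∧ D(q,q))) ∧ (∃m B(m,m)) ∧ (∃m ¬B(m,m))
Give each quantifier a distinct variable: m↦x, m↦b.
  (∃t D(t,t)) ∨ (∀q ∃m (B(m,m) ∧ D(q,q))) ∧ (∃x B(x,x)) ∧ (∃b ¬B(b,b))
Pull the quantifiers to the front (each side's bound variable is not free in the other side):
  ∃t ∀q ∃m ∃x ∃b (D(t,t) ∨ B(m,m) ∧ D(q,q) ∧ B(x,x) ∧ ¬B(b,b))
The prefix is ∃t ∀q ∃m ∃x ∃b: 1 universal, 4 existential.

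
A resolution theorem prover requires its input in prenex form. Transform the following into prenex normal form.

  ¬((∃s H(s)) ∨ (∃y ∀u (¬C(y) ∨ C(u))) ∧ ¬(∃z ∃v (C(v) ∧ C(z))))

Drive negations inward (¬∀x A ≡ ∃x ¬A, ¬∃x A ≡ ∀x ¬A, De Morgan for ∧/∨):
  (∀s ¬H(s)) ∧ ((∀y ∃u (C(y) ∧ ¬C(u))) ∨ (∃z ∃v (C(v) ∧ C(z))))
Finally move all quantifiers to the prefix:
  ∀s ∀y ∃u ∃z ∃v (¬H(s) ∧ (C(y) ∧ ¬C(u) ∨ C(v) ∧ C(z)))

∀s ∀y ∃u ∃z ∃v (¬H(s) ∧ (C(y) ∧ ¬C(u) ∨ C(v) ∧ C(z)))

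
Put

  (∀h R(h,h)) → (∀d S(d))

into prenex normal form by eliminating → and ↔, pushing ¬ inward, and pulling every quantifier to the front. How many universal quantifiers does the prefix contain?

1

First replace A → B with ¬A ∨ B.
  ¬(∀h R(h,h)) ∨ (∀d S(d))
Push ¬ through the quantifiers and connectives to reach negation normal form:
  (∃h ¬R(h,h)) ∨ (∀d S(d))
All bound variables are already distinct, so no renaming is needed.
Extract every quantifier outward, since the variables are now distinct and don't occur free across branches:
  ∃h ∀d (¬R(h,h) ∨ S(d))
The prefix is ∃h ∀d: 1 universal, 1 existential.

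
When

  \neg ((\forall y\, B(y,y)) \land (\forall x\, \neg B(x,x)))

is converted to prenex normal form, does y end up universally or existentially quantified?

existential

Drive negations inward (¬∀x A ≡ ∃x ¬A, ¬∃x A ≡ ∀x ¬A, De Morgan for ∧/∨):
  (\exists y\, \neg B(y,y)) \lor (\exists x\, B(x,x))
All bound variables are already distinct, so no renaming is needed.
Pull the quantifiers to the front (each side's bound variable is not free in the other side):
  \exists y\, \exists x\, (\neg B(y,y) \lor B(x,x))
The quantifier \forall y sits under an odd number of negations, so it flips to \exists y.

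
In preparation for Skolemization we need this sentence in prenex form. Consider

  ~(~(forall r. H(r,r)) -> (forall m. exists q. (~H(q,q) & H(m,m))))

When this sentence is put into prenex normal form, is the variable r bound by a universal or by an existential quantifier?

existential

Rewrite implications/biconditionals: A → B as ¬A ∨ B.
  ~(~~(forall r. H(r,r)) | (forall m. exists q. (~H(q,q) & H(m,m))))
Push ¬ through the quantifiers and connectives to reach negation normal form:
  (exists r. ~H(r,r)) & (exists m. forall q. (H(q,q) | ~H(m,m)))
Finally move all quantifiers to the prefix:
  exists r. exists m. forall q. (~H(r,r) & (H(q,q) | ~H(m,m)))
The quantifier forall r sits under an odd number of negations (counting the antecedent side of each →), so it flips to exists r.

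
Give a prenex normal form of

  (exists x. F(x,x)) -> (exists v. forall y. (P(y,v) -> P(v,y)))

First replace A → B with ¬A ∨ B.
  ~(exists x. F(x,x)) | (exists v. forall y. (~P(y,v) | P(v,y)))
Push ¬ through the quantifiers and connectives to reach negation normal form:
  (forall x. ~F(x,x)) | (exists v. forall y. (~P(y,v) | P(v,y)))
All bound variables are already distinct, so no renaming is needed.
Extract every quantifier outward, since the variables are now distinct and don't occur free across branches:
  forall x. exists v. forall y. (~F(x,x) | ~P(y,v) | P(v,y))

forall x. exists v. forall y. (~F(x,x) | ~P(y,v) | P(v,y))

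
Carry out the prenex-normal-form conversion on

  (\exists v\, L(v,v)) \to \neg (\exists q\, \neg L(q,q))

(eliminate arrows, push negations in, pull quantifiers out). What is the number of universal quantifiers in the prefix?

2

Eliminate → and ↔ using ¬ and ∨.
  \neg (\exists v\, L(v,v)) \lor \neg (\exists q\, \neg L(q,q))
Push ¬ through the quantifiers and connectives to reach negation normal form:
  (\forall v\, \neg L(v,v)) \lor (\forall q\, L(q,q))
All bound variables are already distinct, so no renaming is needed.
Extract every quantifier outward, since the variables are now distinct and don't occur free across branches:
  \forall v\, \forall q\, (\neg L(v,v) \lor L(q,q))
The prefix is \forall v \forall q: 2 universal, 0 existential.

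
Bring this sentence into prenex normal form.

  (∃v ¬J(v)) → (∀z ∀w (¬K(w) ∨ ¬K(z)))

∀v ∀z ∀w (J(v) ∨ ¬K(w) ∨ ¬K(z))

First replace A → B with ¬A ∨ B.
  ¬(∃v ¬J(v)) ∨ (∀z ∀w (¬K(w) ∨ ¬K(z)))
Drive negations inward (¬∀x A ≡ ∃x ¬A, ¬∃x A ≡ ∀x ¬A, De Morgan for ∧/∨):
  (∀v J(v)) ∨ (∀z ∀w (¬K(w) ∨ ¬K(z)))
All bound variables are already distinct, so no renaming is needed.
Extract every quantifier outward, since the variables are now distinct and don't occur free across branches:
  ∀v ∀z ∀w (J(v) ∨ ¬K(w) ∨ ¬K(z))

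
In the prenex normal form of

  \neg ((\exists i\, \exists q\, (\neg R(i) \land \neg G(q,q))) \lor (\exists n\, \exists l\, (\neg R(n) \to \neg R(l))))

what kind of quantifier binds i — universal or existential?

Eliminate → and ↔ using ¬ and ∨.
  \neg ((\exists i\, \exists q\, (\neg R(i) \land \neg G(q,q))) \lor (\exists n\, \exists l\, (\neg \neg R(n) \lor \neg R(l))))
Drive negations inward (¬∀x A ≡ ∃x ¬A, ¬∃x A ≡ ∀x ¬A, De Morgan for ∧/∨):
  (\forall i\, \forall q\, (R(i) \lor G(q,q))) \land (\forall n\, \forall l\, (\neg R(n) \land R(l)))
All bound variables are already distinct, so no renaming is needed.
Pull the quantifiers to the front (each side's bound variable is not free in the other side):
  \forall i\, \forall q\, \forall n\, \forall l\, ((R(i) \lor G(q,q)) \land \neg R(n) \land R(l))
The quantifier \exists i sits under an odd number of negations (counting the antecedent side of each →), so it flips to \forall i.

universal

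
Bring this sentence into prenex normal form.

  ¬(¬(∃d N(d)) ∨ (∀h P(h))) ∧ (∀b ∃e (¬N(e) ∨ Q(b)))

Push ¬ through the quantifiers and connectives to reach negation normal form:
  (∃d N(d)) ∧ (∃h ¬P(h)) ∧ (∀b ∃e (¬N(e) ∨ Q(b)))
All bound variables are already distinct, so no renaming is needed.
Extract every quantifier outward, since the variables are now distinct and don't occur free across branches:
  ∃d ∃h ∀b ∃e (N(d) ∧ ¬P(h) ∧ (¬N(e) ∨ Q(b)))

∃d ∃h ∀b ∃e (N(d) ∧ ¬P(h) ∧ (¬N(e) ∨ Q(b)))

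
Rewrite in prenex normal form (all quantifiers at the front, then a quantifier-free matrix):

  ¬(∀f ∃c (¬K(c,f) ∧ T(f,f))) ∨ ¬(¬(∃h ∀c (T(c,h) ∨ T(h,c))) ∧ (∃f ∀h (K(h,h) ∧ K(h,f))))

Drive negations inward (¬∀x A ≡ ∃x ¬A, ¬∃x A ≡ ∀x ¬A, De Morgan for ∧/∨):
  (∃f ∀c (K(c,f) ∨ ¬T(f,f))) ∨ (∃h ∀c (T(c,h) ∨ T(h,c))) ∨ (∀f ∃h (¬K(h,h) ∨ ¬K(h,f)))
Give each quantifier a distinct variable: c↦u, f↦y, h↦b.
  (∃f ∀c (K(c,f) ∨ ¬T(f,f))) ∨ (∃h ∀u (T(u,h) ∨ T(h,u))) ∨ (∀y ∃b (¬K(b,b) ∨ ¬K(b,y)))
Pull the quantifiers to the front (each side's bound variable is not free in the other side):
  ∃f ∀c ∃h ∀u ∀y ∃b (K(c,f) ∨ ¬T(f,f) ∨ T(u,h) ∨ T(h,u) ∨ ¬K(b,b) ∨ ¬K(b,y))

∃f ∀c ∃h ∀u ∀y ∃b (K(c,f) ∨ ¬T(f,f) ∨ T(u,h) ∨ T(h,u) ∨ ¬K(b,b) ∨ ¬K(b,y))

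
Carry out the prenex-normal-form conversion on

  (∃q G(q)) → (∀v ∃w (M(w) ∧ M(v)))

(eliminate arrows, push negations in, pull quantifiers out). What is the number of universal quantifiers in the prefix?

2

First replace A → B with ¬A ∨ B.
  ¬(∃q G(q)) ∨ (∀v ∃w (M(w) ∧ M(v)))
Push ¬ through the quantifiers and connectives to reach negation normal form:
  (∀q ¬G(q)) ∨ (∀v ∃w (M(w) ∧ M(v)))
Pull the quantifiers to the front (each side's bound variable is not free in the other side):
  ∀q ∀v ∃w (¬G(q) ∨ M(w) ∧ M(v))
The prefix is ∀q ∀v ∃w: 2 universal, 1 existential.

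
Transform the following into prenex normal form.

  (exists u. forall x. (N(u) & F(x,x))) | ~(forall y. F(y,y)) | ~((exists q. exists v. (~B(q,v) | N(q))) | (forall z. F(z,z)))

Drive negations inward (¬∀x A ≡ ∃x ¬A, ¬∃x A ≡ ∀x ¬A, De Morgan for ∧/∨):
  (exists u. forall x. (N(u) & F(x,x))) | (exists y. ~F(y,y)) | (forall q. forall v. (B(q,v) & ~N(q))) & (exists z. ~F(z,z))
Pull the quantifiers to the front (each side's bound variable is not free in the other side):
  exists u. forall x. exists y. forall q. forall v. exists z. (N(u) & F(x,x) | ~F(y,y) | B(q,v) & ~N(q) & ~F(z,z))

exists u. forall x. exists y. forall q. forall v. exists z. (N(u) & F(x,x) | ~F(y,y) | B(q,v) & ~N(q) & ~F(z,z))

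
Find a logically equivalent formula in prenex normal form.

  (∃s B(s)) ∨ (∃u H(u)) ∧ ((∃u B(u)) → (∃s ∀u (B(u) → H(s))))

Eliminate → and ↔ using ¬ and ∨.
  (∃s B(s)) ∨ (∃u H(u)) ∧ (¬(∃u B(u)) ∨ (∃s ∀u (¬B(u) ∨ H(s))))
Drive negations inward (¬∀x A ≡ ∃x ¬A, ¬∃x A ≡ ∀x ¬A, De Morgan for ∧/∨):
  (∃s B(s)) ∨ (∃u H(u)) ∧ ((∀u ¬B(u)) ∨ (∃s ∀u (¬B(u) ∨ H(s))))
Standardize variables apart so no two quantifiers bind the same name: u↦t, s↦q, u↦z.
  (∃s B(s)) ∨ (∃u H(u)) ∧ ((∀t ¬B(t)) ∨ (∃q ∀z (¬B(z) ∨ H(q))))
Finally move all quantifiers to the prefix:
  ∃s ∃u ∀t ∃q ∀z (B(s) ∨ H(u) ∧ (¬B(t) ∨ ¬B(z) ∨ H(q)))

∃s ∃u ∀t ∃q ∀z (B(s) ∨ H(u) ∧ (¬B(t) ∨ ¬B(z) ∨ H(q)))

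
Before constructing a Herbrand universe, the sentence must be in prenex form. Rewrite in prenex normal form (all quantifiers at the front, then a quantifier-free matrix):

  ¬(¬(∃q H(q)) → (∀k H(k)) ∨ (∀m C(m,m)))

∀q ∃k ∃m (¬H(q) ∧ ¬H(k) ∧ ¬C(m,m))

Eliminate → and ↔ using ¬ and ∨.
  ¬(¬¬(∃q H(q)) ∨ (∀k H(k)) ∨ (∀m C(m,m)))
Move each ¬ inward, flipping quantifiers it crosses:
  (∀q ¬H(q)) ∧ (∃k ¬H(k)) ∧ (∃m ¬C(m,m))
All bound variables are already distinct, so no renaming is needed.
Finally move all quantifiers to the prefix:
  ∀q ∃k ∃m (¬H(q) ∧ ¬H(k) ∧ ¬C(m,m))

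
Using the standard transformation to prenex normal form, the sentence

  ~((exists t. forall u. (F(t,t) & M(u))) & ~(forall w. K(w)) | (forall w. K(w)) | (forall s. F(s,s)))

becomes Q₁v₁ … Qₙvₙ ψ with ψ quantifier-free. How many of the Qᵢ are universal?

2

Drive negations inward (¬∀x A ≡ ∃x ¬A, ¬∃x A ≡ ∀x ¬A, De Morgan for ∧/∨):
  ((forall t. exists u. (~F(t,t) | ~M(u))) | (forall w. K(w))) & (exists w. ~K(w)) & (exists s. ~F(s,s))
Give each quantifier a distinct variable: w↦y1.
  ((forall t. exists u. (~F(t,t) | ~M(u))) | (forall w. K(w))) & (exists y1. ~K(y1)) & (exists s. ~F(s,s))
Pull the quantifiers to the front (each side's bound variable is not free in the other side):
  forall t. exists u. forall w. exists y1. exists s. ((~F(t,t) | ~M(u) | K(w)) & ~K(y1) & ~F(s,s))
The prefix is forall t exists u forall w exists y1 exists s: 2 universal, 3 existential.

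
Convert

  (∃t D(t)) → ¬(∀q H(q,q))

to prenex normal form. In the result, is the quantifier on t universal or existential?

Rewrite implications/biconditionals: A → B as ¬A ∨ B.
  ¬(∃t D(t)) ∨ ¬(∀q H(q,q))
Drive negations inward (¬∀x A ≡ ∃x ¬A, ¬∃x A ≡ ∀x ¬A, De Morgan for ∧/∨):
  (∀t ¬D(t)) ∨ (∃q ¬H(q,q))
Pull the quantifiers to the front (each side's bound variable is not free in the other side):
  ∀t ∃q (¬D(t) ∨ ¬H(q,q))
The quantifier ∃t sits under an odd number of negations (counting the antecedent side of each →), so it flips to ∀t.

universal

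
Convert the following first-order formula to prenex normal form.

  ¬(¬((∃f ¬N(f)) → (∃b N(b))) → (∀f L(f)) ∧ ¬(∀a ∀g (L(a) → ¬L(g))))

∃f ∀b ∃x ∀a ∀g (¬N(f) ∧ ¬N(b) ∧ (¬L(x) ∨ ¬L(a) ∨ ¬L(g)))

Eliminate → and ↔ using ¬ and ∨.
  ¬(¬¬(¬(∃f ¬N(f)) ∨ (∃b N(b))) ∨ (∀f L(f)) ∧ ¬(∀a ∀g (¬L(a) ∨ ¬L(g))))
Push ¬ through the quantifiers and connectives to reach negation normal form:
  (∃f ¬N(f)) ∧ (∀b ¬N(b)) ∧ ((∃f ¬L(f)) ∨ (∀a ∀g (¬L(a) ∨ ¬L(g))))
Give each quantifier a distinct variable: f↦x.
  (∃f ¬N(f)) ∧ (∀b ¬N(b)) ∧ ((∃x ¬L(x)) ∨ (∀a ∀g (¬L(a) ∨ ¬L(g))))
Finally move all quantifiers to the prefix:
  ∃f ∀b ∃x ∀a ∀g (¬N(f) ∧ ¬N(b) ∧ (¬L(x) ∨ ¬L(a) ∨ ¬L(g)))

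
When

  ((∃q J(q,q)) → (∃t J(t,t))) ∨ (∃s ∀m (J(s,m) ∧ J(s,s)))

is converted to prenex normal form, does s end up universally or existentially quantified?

existential

Eliminate → and ↔ using ¬ and ∨.
  ¬(∃q J(q,q)) ∨ (∃t J(t,t)) ∨ (∃s ∀m (J(s,m) ∧ J(s,s)))
Drive negations inward (¬∀x A ≡ ∃x ¬A, ¬∃x A ≡ ∀x ¬A, De Morgan for ∧/∨):
  (∀q ¬J(q,q)) ∨ (∃t J(t,t)) ∨ (∃s ∀m (J(s,m) ∧ J(s,s)))
All bound variables are already distinct, so no renaming is needed.
Pull the quantifiers to the front (each side's bound variable is not free in the other side):
  ∀q ∃t ∃s ∀m (¬J(q,q) ∨ J(t,t) ∨ J(s,m) ∧ J(s,s))
The quantifier ∃s sits under an even number of negations (counting the antecedent side of each →), so it remains existential.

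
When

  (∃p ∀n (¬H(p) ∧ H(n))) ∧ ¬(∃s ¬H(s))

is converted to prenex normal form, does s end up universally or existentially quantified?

Drive negations inward (¬∀x A ≡ ∃x ¬A, ¬∃x A ≡ ∀x ¬A, De Morgan for ∧/∨):
  (∃p ∀n (¬H(p) ∧ H(n))) ∧ (∀s H(s))
All bound variables are already distinct, so no renaming is needed.
Pull the quantifiers to the front (each side's bound variable is not free in the other side):
  ∃p ∀n ∀s (¬H(p) ∧ H(n) ∧ H(s))
The quantifier ∃s sits under an odd number of negations, so it flips to ∀s.

universal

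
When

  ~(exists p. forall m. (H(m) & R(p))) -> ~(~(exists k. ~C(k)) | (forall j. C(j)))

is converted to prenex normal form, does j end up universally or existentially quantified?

Rewrite implications/biconditionals: A → B as ¬A ∨ B.
  ~~(exists p. forall m. (H(m) & R(p))) | ~(~(exists k. ~C(k)) | (forall j. C(j)))
Move each ¬ inward, flipping quantifiers it crosses:
  (exists p. forall m. (H(m) & R(p))) | (exists k. ~C(k)) & (exists j. ~C(j))
Extract every quantifier outward, since the variables are now distinct and don't occur free across branches:
  exists p. forall m. exists k. exists j. (H(m) & R(p) | ~C(k) & ~C(j))
The quantifier forall j sits under an odd number of negations (counting the antecedent side of each →), so it flips to exists j.

existential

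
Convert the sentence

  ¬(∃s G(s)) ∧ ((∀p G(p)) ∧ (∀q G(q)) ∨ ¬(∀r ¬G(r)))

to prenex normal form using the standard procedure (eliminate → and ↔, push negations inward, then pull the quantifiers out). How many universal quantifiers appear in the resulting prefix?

3

Move each ¬ inward, flipping quantifiers it crosses:
  (∀s ¬G(s)) ∧ ((∀p G(p)) ∧ (∀q G(q)) ∨ (∃r G(r)))
All bound variables are already distinct, so no renaming is needed.
Extract every quantifier outward, since the variables are now distinct and don't occur free across branches:
  ∀s ∀p ∀q ∃r (¬G(s) ∧ (G(p) ∧ G(q) ∨ G(r)))
The prefix is ∀s ∀p ∀q ∃r: 3 universal, 1 existential.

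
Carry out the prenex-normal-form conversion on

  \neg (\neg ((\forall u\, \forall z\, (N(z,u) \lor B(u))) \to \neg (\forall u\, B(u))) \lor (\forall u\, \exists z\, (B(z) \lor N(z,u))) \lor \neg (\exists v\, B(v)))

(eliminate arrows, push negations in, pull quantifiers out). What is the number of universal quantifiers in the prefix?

First replace A → B with ¬A ∨ B.
  \neg (\neg (\neg (\forall u\, \forall z\, (N(z,u) \lor B(u))) \lor \neg (\forall u\, B(u))) \lor (\forall u\, \exists z\, (B(z) \lor N(z,u))) \lor \neg (\exists v\, B(v)))
Drive negations inward (¬∀x A ≡ ∃x ¬A, ¬∃x A ≡ ∀x ¬A, De Morgan for ∧/∨):
  ((\exists u\, \exists z\, (\neg N(z,u) \land \neg B(u))) \lor (\exists u\, \neg B(u))) \land (\exists u\, \forall z\, (\neg B(z) \land \neg N(z,u))) \land (\exists v\, B(v))
Rename bound variables to avoid capture: u↦v1, u↦a, z↦y.
  ((\exists u\, \exists z\, (\neg N(z,u) \land \neg B(u))) \lor (\exists v1\, \neg B(v1))) \land (\exists a\, \forall y\, (\neg B(y) \land \neg N(y,a))) \land (\exists v\, B(v))
Finally move all quantifiers to the prefix:
  \exists u\, \exists z\, \exists v1\, \exists a\, \forall y\, \exists v\, ((\neg N(z,u) \land \neg B(u) \lor \neg B(v1)) \land \neg B(y) \land \neg N(y,a) \land B(v))
The prefix is \exists u \exists z \exists v1 \exists a \forall y \exists v: 1 universal, 5 existential.

1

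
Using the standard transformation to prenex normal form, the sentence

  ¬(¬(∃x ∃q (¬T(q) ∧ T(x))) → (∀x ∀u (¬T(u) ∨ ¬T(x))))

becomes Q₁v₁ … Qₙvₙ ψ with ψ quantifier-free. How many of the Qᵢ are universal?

2

Eliminate → and ↔ using ¬ and ∨.
  ¬(¬¬(∃x ∃q (¬T(q) ∧ T(x))) ∨ (∀x ∀u (¬T(u) ∨ ¬T(x))))
Push ¬ through the quantifiers and connectives to reach negation normal form:
  (∀x ∀q (T(q) ∨ ¬T(x))) ∧ (∃x ∃u (T(u) ∧ T(x)))
Standardize variables apart so no two quantifiers bind the same name: x↦y1.
  (∀x ∀q (T(q) ∨ ¬T(x))) ∧ (∃y1 ∃u (T(u) ∧ T(y1)))
Extract every quantifier outward, since the variables are now distinct and don't occur free across branches:
  ∀x ∀q ∃y1 ∃u ((T(q) ∨ ¬T(x)) ∧ T(u) ∧ T(y1))
The prefix is ∀x ∀q ∃y1 ∃u: 2 universal, 2 existential.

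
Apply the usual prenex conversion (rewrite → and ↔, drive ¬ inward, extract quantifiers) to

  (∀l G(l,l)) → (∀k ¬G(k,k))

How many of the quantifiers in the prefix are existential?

First replace A → B with ¬A ∨ B.
  ¬(∀l G(l,l)) ∨ (∀k ¬G(k,k))
Drive negations inward (¬∀x A ≡ ∃x ¬A, ¬∃x A ≡ ∀x ¬A, De Morgan for ∧/∨):
  (∃l ¬G(l,l)) ∨ (∀k ¬G(k,k))
Pull the quantifiers to the front (each side's bound variable is not free in the other side):
  ∃l ∀k (¬G(l,l) ∨ ¬G(k,k))
The prefix is ∃l ∀k: 1 universal, 1 existential.

1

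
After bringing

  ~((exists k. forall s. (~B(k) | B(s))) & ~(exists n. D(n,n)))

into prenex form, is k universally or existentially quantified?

universal

Move each ¬ inward, flipping quantifiers it crosses:
  (forall k. exists s. (B(k) & ~B(s))) | (exists n. D(n,n))
All bound variables are already distinct, so no renaming is needed.
Extract every quantifier outward, since the variables are now distinct and don't occur free across branches:
  forall k. exists s. exists n. (B(k) & ~B(s) | D(n,n))
The quantifier exists k sits under an odd number of negations, so it flips to forall k.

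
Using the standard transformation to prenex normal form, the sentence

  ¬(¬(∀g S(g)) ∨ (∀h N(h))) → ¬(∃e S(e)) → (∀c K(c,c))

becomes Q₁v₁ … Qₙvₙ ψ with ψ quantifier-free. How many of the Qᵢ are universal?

2

Eliminate → and ↔ using ¬ and ∨.
  ¬¬(¬(∀g S(g)) ∨ (∀h N(h))) ∨ ¬¬(∃e S(e)) ∨ (∀c K(c,c))
Move each ¬ inward, flipping quantifiers it crosses:
  (∃g ¬S(g)) ∨ (∀h N(h)) ∨ (∃e S(e)) ∨ (∀c K(c,c))
All bound variables are already distinct, so no renaming is needed.
Extract every quantifier outward, since the variables are now distinct and don't occur free across branches:
  ∃g ∀h ∃e ∀c (¬S(g) ∨ N(h) ∨ S(e) ∨ K(c,c))
The prefix is ∃g ∀h ∃e ∀c: 2 universal, 2 existential.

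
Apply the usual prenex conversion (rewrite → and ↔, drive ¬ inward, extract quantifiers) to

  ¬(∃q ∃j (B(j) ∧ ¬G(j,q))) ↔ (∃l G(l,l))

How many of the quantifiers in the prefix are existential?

Rewrite implications/biconditionals: A → B as ¬A ∨ B; A ↔ B as (¬A ∨ B) ∧ (¬B ∨ A).
  (¬¬(∃q ∃j (B(j) ∧ ¬G(j,q))) ∨ (∃l G(l,l))) ∧ (¬(∃l G(l,l)) ∨ ¬(∃q ∃j (B(j) ∧ ¬G(j,q))))
Push ¬ through the quantifiers and connectives to reach negation normal form:
  ((∃q ∃j (B(j) ∧ ¬G(j,q))) ∨ (∃l G(l,l))) ∧ ((∀l ¬G(l,l)) ∨ (∀q ∀j (¬B(j) ∨ G(j,q))))
Give each quantifier a distinct variable: l↦s, q↦w, j↦x1.
  ((∃q ∃j (B(j) ∧ ¬G(j,q))) ∨ (∃l G(l,l))) ∧ ((∀s ¬G(s,s)) ∨ (∀w ∀x1 (¬B(x1) ∨ G(x1,w))))
Extract every quantifier outward, since the variables are now distinct and don't occur free across branches:
  ∃q ∃j ∃l ∀s ∀w ∀x1 ((B(j) ∧ ¬G(j,q) ∨ G(l,l)) ∧ (¬G(s,s) ∨ ¬B(x1) ∨ G(x1,w)))
The prefix is ∃q ∃j ∃l ∀s ∀w ∀x1: 3 universal, 3 existential.

3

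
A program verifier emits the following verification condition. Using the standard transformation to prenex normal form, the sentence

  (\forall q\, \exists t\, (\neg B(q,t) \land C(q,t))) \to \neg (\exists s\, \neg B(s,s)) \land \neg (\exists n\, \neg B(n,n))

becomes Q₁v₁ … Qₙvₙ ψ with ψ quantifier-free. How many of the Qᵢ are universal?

3

Eliminate → and ↔ using ¬ and ∨.
  \neg (\forall q\, \exists t\, (\neg B(q,t) \land C(q,t))) \lor \neg (\exists s\, \neg B(s,s)) \land \neg (\exists n\, \neg B(n,n))
Push ¬ through the quantifiers and connectives to reach negation normal form:
  (\exists q\, \forall t\, (B(q,t) \lor \neg C(q,t))) \lor (\forall s\, B(s,s)) \land (\forall n\, B(n,n))
All bound variables are already distinct, so no renaming is needed.
Finally move all quantifiers to the prefix:
  \exists q\, \forall t\, \forall s\, \forall n\, (B(q,t) \lor \neg C(q,t) \lor B(s,s) \land B(n,n))
The prefix is \exists q \forall t \forall s \forall n: 3 universal, 1 existential.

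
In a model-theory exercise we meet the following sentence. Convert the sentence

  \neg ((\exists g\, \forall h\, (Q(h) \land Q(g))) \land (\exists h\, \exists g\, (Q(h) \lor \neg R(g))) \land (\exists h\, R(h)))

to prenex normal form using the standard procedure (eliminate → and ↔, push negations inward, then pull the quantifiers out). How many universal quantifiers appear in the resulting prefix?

4

Move each ¬ inward, flipping quantifiers it crosses:
  (\forall g\, \exists h\, (\neg Q(h) \lor \neg Q(g))) \lor (\forall h\, \forall g\, (\neg Q(h) \land R(g))) \lor (\forall h\, \neg R(h))
Standardize variables apart so no two quantifiers bind the same name: h↦z, g↦t, h↦p.
  (\forall g\, \exists h\, (\neg Q(h) \lor \neg Q(g))) \lor (\forall z\, \forall t\, (\neg Q(z) \land R(t))) \lor (\forall p\, \neg R(p))
Finally move all quantifiers to the prefix:
  \forall g\, \exists h\, \forall z\, \forall t\, \forall p\, (\neg Q(h) \lor \neg Q(g) \lor \neg Q(z) \land R(t) \lor \neg R(p))
The prefix is \forall g \exists h \forall z \forall t \forall p: 4 universal, 1 existential.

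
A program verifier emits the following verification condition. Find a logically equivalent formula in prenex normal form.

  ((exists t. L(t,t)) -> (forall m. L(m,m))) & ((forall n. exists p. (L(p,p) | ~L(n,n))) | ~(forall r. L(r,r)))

Eliminate → and ↔ using ¬ and ∨.
  (~(exists t. L(t,t)) | (forall m. L(m,m))) & ((forall n. exists p. (L(p,p) | ~L(n,n))) | ~(forall r. L(r,r)))
Move each ¬ inward, flipping quantifiers it crosses:
  ((forall t. ~L(t,t)) | (forall m. L(m,m))) & ((forall n. exists p. (L(p,p) | ~L(n,n))) | (exists r. ~L(r,r)))
All bound variables are already distinct, so no renaming is needed.
Pull the quantifiers to the front (each side's bound variable is not free in the other side):
  forall t. forall m. forall n. exists p. exists r. ((~L(t,t) | L(m,m)) & (L(p,p) | ~L(n,n) | ~L(r,r)))

forall t. forall m. forall n. exists p. exists r. ((~L(t,t) | L(m,m)) & (L(p,p) | ~L(n,n) | ~L(r,r)))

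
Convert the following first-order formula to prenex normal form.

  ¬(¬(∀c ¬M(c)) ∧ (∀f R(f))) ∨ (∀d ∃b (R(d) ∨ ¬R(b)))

Drive negations inward (¬∀x A ≡ ∃x ¬A, ¬∃x A ≡ ∀x ¬A, De Morgan for ∧/∨):
  (∀c ¬M(c)) ∨ (∃f ¬R(f)) ∨ (∀d ∃b (R(d) ∨ ¬R(b)))
All bound variables are already distinct, so no renaming is needed.
Extract every quantifier outward, since the variables are now distinct and don't occur free across branches:
  ∀c ∃f ∀d ∃b (¬M(c) ∨ ¬R(f) ∨ R(d) ∨ ¬R(b))

∀c ∃f ∀d ∃b (¬M(c) ∨ ¬R(f) ∨ R(d) ∨ ¬R(b))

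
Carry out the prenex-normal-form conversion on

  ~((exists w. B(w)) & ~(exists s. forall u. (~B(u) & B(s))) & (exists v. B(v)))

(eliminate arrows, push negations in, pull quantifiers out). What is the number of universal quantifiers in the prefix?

Drive negations inward (¬∀x A ≡ ∃x ¬A, ¬∃x A ≡ ∀x ¬A, De Morgan for ∧/∨):
  (forall w. ~B(w)) | (exists s. forall u. (~B(u) & B(s))) | (forall v. ~B(v))
All bound variables are already distinct, so no renaming is needed.
Pull the quantifiers to the front (each side's bound variable is not free in the other side):
  forall w. exists s. forall u. forall v. (~B(w) | ~B(u) & B(s) | ~B(v))
The prefix is forall w exists s forall u forall v: 3 universal, 1 existential.

3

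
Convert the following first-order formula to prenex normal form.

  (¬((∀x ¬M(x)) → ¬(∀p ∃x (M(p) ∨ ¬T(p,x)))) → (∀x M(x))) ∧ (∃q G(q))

∃x ∃p ∀r ∀y1 ∃q ((M(x) ∨ ¬M(p) ∧ T(p,r) ∨ M(y1)) ∧ G(q))

First replace A → B with ¬A ∨ B.
  (¬¬(¬(∀x ¬M(x)) ∨ ¬(∀p ∃x (M(p) ∨ ¬T(p,x)))) ∨ (∀x M(x))) ∧ (∃q G(q))
Drive negations inward (¬∀x A ≡ ∃x ¬A, ¬∃x A ≡ ∀x ¬A, De Morgan for ∧/∨):
  ((∃x M(x)) ∨ (∃p ∀x (¬M(p) ∧ T(p,x))) ∨ (∀x M(x))) ∧ (∃q G(q))
Rename bound variables to avoid capture: x↦r, x↦y1.
  ((∃x M(x)) ∨ (∃p ∀r (¬M(p) ∧ T(p,r))) ∨ (∀y1 M(y1))) ∧ (∃q G(q))
Finally move all quantifiers to the prefix:
  ∃x ∃p ∀r ∀y1 ∃q ((M(x) ∨ ¬M(p) ∧ T(p,r) ∨ M(y1)) ∧ G(q))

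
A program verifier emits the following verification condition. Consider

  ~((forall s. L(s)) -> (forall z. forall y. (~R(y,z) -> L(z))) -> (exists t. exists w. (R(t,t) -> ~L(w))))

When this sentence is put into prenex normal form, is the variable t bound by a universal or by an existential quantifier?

universal

First replace A → B with ¬A ∨ B.
  ~(~(forall s. L(s)) | ~(forall z. forall y. (~~R(y,z) | L(z))) | (exists t. exists w. (~R(t,t) | ~L(w))))
Drive negations inward (¬∀x A ≡ ∃x ¬A, ¬∃x A ≡ ∀x ¬A, De Morgan for ∧/∨):
  (forall s. L(s)) & (forall z. forall y. (R(y,z) | L(z))) & (forall t. forall w. (R(t,t) & L(w)))
All bound variables are already distinct, so no renaming is needed.
Finally move all quantifiers to the prefix:
  forall s. forall z. forall y. forall t. forall w. (L(s) & (R(y,z) | L(z)) & R(t,t) & L(w))
The quantifier exists t sits under an odd number of negations (counting the antecedent side of each →), so it flips to forall t.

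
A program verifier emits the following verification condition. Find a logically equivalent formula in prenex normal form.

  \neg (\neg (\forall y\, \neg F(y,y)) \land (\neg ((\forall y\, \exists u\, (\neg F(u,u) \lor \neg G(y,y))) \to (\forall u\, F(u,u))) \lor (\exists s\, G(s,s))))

\forall y\, \exists u1\, \forall u\, \forall b\, \forall s\, (\neg F(y,y) \lor (F(u,u) \land G(u1,u1) \lor F(b,b)) \land \neg G(s,s))

First replace A → B with ¬A ∨ B.
  \neg (\neg (\forall y\, \neg F(y,y)) \land (\neg (\neg (\forall y\, \exists u\, (\neg F(u,u) \lor \neg G(y,y))) \lor (\forall u\, F(u,u))) \lor (\exists s\, G(s,s))))
Drive negations inward (¬∀x A ≡ ∃x ¬A, ¬∃x A ≡ ∀x ¬A, De Morgan for ∧/∨):
  (\forall y\, \neg F(y,y)) \lor ((\exists y\, \forall u\, (F(u,u) \land G(y,y))) \lor (\forall u\, F(u,u))) \land (\forall s\, \neg G(s,s))
Give each quantifier a distinct variable: y↦u1, u↦b.
  (\forall y\, \neg F(y,y)) \lor ((\exists u1\, \forall u\, (F(u,u) \land G(u1,u1))) \lor (\forall b\, F(b,b))) \land (\forall s\, \neg G(s,s))
Finally move all quantifiers to the prefix:
  \forall y\, \exists u1\, \forall u\, \forall b\, \forall s\, (\neg F(y,y) \lor (F(u,u) \land G(u1,u1) \lor F(b,b)) \land \neg G(s,s))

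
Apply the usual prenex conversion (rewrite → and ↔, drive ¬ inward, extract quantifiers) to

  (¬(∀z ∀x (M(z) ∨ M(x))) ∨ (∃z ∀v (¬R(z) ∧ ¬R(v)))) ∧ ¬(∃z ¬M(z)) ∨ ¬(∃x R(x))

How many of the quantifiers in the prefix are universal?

3

Push ¬ through the quantifiers and connectives to reach negation normal form:
  ((∃z ∃x (¬M(z) ∧ ¬M(x))) ∨ (∃z ∀v (¬R(z) ∧ ¬R(v)))) ∧ (∀z M(z)) ∨ (∀x ¬R(x))
Give each quantifier a distinct variable: z↦t, z↦y1, x↦a.
  ((∃z ∃x (¬M(z) ∧ ¬M(x))) ∨ (∃t ∀v (¬R(t) ∧ ¬R(v)))) ∧ (∀y1 M(y1)) ∨ (∀a ¬R(a))
Finally move all quantifiers to the prefix:
  ∃z ∃x ∃t ∀v ∀y1 ∀a ((¬M(z) ∧ ¬M(x) ∨ ¬R(t) ∧ ¬R(v)) ∧ M(y1) ∨ ¬R(a))
The prefix is ∃z ∃x ∃t ∀v ∀y1 ∀a: 3 universal, 3 existential.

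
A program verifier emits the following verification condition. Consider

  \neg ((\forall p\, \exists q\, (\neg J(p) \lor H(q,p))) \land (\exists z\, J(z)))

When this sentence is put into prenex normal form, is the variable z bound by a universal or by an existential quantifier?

Push ¬ through the quantifiers and connectives to reach negation normal form:
  (\exists p\, \forall q\, (J(p) \land \neg H(q,p))) \lor (\forall z\, \neg J(z))
Pull the quantifiers to the front (each side's bound variable is not free in the other side):
  \exists p\, \forall q\, \forall z\, (J(p) \land \neg H(q,p) \lor \neg J(z))
The quantifier \exists z sits under an odd number of negations, so it flips to \forall z.

universal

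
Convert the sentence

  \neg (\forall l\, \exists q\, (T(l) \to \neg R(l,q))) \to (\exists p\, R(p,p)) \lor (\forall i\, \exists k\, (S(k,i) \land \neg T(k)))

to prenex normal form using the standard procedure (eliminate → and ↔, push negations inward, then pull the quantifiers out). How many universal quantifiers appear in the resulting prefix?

2

Eliminate → and ↔ using ¬ and ∨.
  \neg \neg (\forall l\, \exists q\, (\neg T(l) \lor \neg R(l,q))) \lor (\exists p\, R(p,p)) \lor (\forall i\, \exists k\, (S(k,i) \land \neg T(k)))
Drive negations inward (¬∀x A ≡ ∃x ¬A, ¬∃x A ≡ ∀x ¬A, De Morgan for ∧/∨):
  (\forall l\, \exists q\, (\neg T(l) \lor \neg R(l,q))) \lor (\exists p\, R(p,p)) \lor (\forall i\, \exists k\, (S(k,i) \land \neg T(k)))
All bound variables are already distinct, so no renaming is needed.
Extract every quantifier outward, since the variables are now distinct and don't occur free across branches:
  \forall l\, \exists q\, \exists p\, \forall i\, \exists k\, (\neg T(l) \lor \neg R(l,q) \lor R(p,p) \lor S(k,i) \land \neg T(k))
The prefix is \forall l \exists q \exists p \forall i \exists k: 2 universal, 3 existential.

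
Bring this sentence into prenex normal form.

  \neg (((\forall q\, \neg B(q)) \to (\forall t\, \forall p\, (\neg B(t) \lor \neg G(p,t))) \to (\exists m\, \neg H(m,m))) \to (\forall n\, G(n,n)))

Rewrite implications/biconditionals: A → B as ¬A ∨ B.
  \neg (\neg (\neg (\forall q\, \neg B(q)) \lor \neg (\forall t\, \forall p\, (\neg B(t) \lor \neg G(p,t))) \lor (\exists m\, \neg H(m,m))) \lor (\forall n\, G(n,n)))
Push ¬ through the quantifiers and connectives to reach negation normal form:
  ((\exists q\, B(q)) \lor (\exists t\, \exists p\, (B(t) \land G(p,t))) \lor (\exists m\, \neg H(m,m))) \land (\exists n\, \neg G(n,n))
All bound variables are already distinct, so no renaming is needed.
Finally move all quantifiers to the prefix:
  \exists q\, \exists t\, \exists p\, \exists m\, \exists n\, ((B(q) \lor B(t) \land G(p,t) \lor \neg H(m,m)) \land \neg G(n,n))

\exists q\, \exists t\, \exists p\, \exists m\, \exists n\, ((B(q) \lor B(t) \land G(p,t) \lor \neg H(m,m)) \land \neg G(n,n))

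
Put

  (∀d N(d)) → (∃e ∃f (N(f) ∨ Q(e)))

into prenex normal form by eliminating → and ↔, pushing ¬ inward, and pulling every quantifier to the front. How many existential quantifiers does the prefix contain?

Eliminate → and ↔ using ¬ and ∨.
  ¬(∀d N(d)) ∨ (∃e ∃f (N(f) ∨ Q(e)))
Drive negations inward (¬∀x A ≡ ∃x ¬A, ¬∃x A ≡ ∀x ¬A, De Morgan for ∧/∨):
  (∃d ¬N(d)) ∨ (∃e ∃f (N(f) ∨ Q(e)))
All bound variables are already distinct, so no renaming is needed.
Pull the quantifiers to the front (each side's bound variable is not free in the other side):
  ∃d ∃e ∃f (¬N(d) ∨ N(f) ∨ Q(e))
The prefix is ∃d ∃e ∃f: 0 universal, 3 existential.

3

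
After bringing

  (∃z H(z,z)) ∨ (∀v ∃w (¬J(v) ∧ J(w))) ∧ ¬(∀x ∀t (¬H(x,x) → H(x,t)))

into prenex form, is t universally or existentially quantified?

First replace A → B with ¬A ∨ B.
  (∃z H(z,z)) ∨ (∀v ∃w (¬J(v) ∧ J(w))) ∧ ¬(∀x ∀t (¬¬H(x,x) ∨ H(x,t)))
Push ¬ through the quantifiers and connectives to reach negation normal form:
  (∃z H(z,z)) ∨ (∀v ∃w (¬J(v) ∧ J(w))) ∧ (∃x ∃t (¬H(x,x) ∧ ¬H(x,t)))
All bound variables are already distinct, so no renaming is needed.
Finally move all quantifiers to the prefix:
  ∃z ∀v ∃w ∃x ∃t (H(z,z) ∨ ¬J(v) ∧ J(w) ∧ ¬H(x,x) ∧ ¬H(x,t))
The quantifier ∀t sits under an odd number of negations (counting the antecedent side of each →), so it flips to ∃t.

existential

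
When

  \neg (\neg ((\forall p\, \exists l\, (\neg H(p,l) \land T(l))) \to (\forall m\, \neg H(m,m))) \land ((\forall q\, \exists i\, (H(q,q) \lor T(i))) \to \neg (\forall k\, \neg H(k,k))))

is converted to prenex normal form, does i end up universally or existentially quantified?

existential

Rewrite implications/biconditionals: A → B as ¬A ∨ B.
  \neg (\neg (\neg (\forall p\, \exists l\, (\neg H(p,l) \land T(l))) \lor (\forall m\, \neg H(m,m))) \land (\neg (\forall q\, \exists i\, (H(q,q) \lor T(i))) \lor \neg (\forall k\, \neg H(k,k))))
Move each ¬ inward, flipping quantifiers it crosses:
  (\exists p\, \forall l\, (H(p,l) \lor \neg T(l))) \lor (\forall m\, \neg H(m,m)) \lor (\forall q\, \exists i\, (H(q,q) \lor T(i))) \land (\forall k\, \neg H(k,k))
Extract every quantifier outward, since the variables are now distinct and don't occur free across branches:
  \exists p\, \forall l\, \forall m\, \forall q\, \exists i\, \forall k\, (H(p,l) \lor \neg T(l) \lor \neg H(m,m) \lor (H(q,q) \lor T(i)) \land \neg H(k,k))
The quantifier \exists i sits under an even number of negations (counting the antecedent side of each →), so it remains existential.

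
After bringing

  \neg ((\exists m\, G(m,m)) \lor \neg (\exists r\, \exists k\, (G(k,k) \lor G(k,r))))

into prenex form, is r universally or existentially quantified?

existential

Drive negations inward (¬∀x A ≡ ∃x ¬A, ¬∃x A ≡ ∀x ¬A, De Morgan for ∧/∨):
  (\forall m\, \neg G(m,m)) \land (\exists r\, \exists k\, (G(k,k) \lor G(k,r)))
Pull the quantifiers to the front (each side's bound variable is not free in the other side):
  \forall m\, \exists r\, \exists k\, (\neg G(m,m) \land (G(k,k) \lor G(k,r)))
The quantifier \exists r sits under an even number of negations, so it remains existential.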